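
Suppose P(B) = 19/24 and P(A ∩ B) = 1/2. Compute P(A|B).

P(A|B) = P(A ∩ B) / P(B)
= (1/2) / (19/24)
= 12/19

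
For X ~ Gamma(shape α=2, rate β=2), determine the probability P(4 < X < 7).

P(4 < X < 7) = ∫_{4}^{7} f(x) dx
where f(x) = 4 x e^{- 2 x}
= \frac{3 \left(-5 + 3 e^{6}\right)}{e^{14}}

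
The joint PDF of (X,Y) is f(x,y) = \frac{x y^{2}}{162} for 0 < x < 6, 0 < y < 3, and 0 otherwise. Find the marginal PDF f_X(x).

f_X(x) = ∫_0^3 f(x,y) dy
= ∫_0^3 \frac{x y^{2}}{162} dy
= \frac{x}{18} for 0 < x < 6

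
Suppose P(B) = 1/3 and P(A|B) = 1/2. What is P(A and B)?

By definition, P(A|B) = P(A ∩ B) / P(B)
So P(A ∩ B) = P(A|B) × P(B)
= 1/2 × 1/3
= 1/6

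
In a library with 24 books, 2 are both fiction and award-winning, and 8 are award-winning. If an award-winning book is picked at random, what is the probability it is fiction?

P(A ∩ B) = 2/24 = 1/12
P(B) = 8/24 = 1/3
P(A|B) = P(A ∩ B) / P(B) = (1/12) / (1/3) = 1/4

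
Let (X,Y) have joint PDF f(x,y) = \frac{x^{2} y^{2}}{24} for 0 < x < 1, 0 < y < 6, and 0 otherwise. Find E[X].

f_X(x) = ∫_0^6 \frac{x^{2} y^{2}}{24} dy = 3 x^{2}
E[X] = ∫_0^1 x × (3 x^{2}) dx = \frac{3}{4}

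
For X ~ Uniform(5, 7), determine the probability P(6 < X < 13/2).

P(6 < X < 13/2) = ∫_{6}^{13/2} f(x) dx
where f(x) = \frac{1}{2}
= \frac{1}{4}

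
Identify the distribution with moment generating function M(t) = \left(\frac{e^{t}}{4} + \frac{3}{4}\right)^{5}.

The MGF M(t) = \left(\frac{e^{t}}{4} + \frac{3}{4}\right)^{5} is the standard form for the Binomial distribution.
Comparing with the known MGF formula identifies: Binomial(n=5, p=1/4)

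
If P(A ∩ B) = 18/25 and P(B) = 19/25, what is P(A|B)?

P(A|B) = P(A ∩ B) / P(B)
= (18/25) / (19/25)
= 18/19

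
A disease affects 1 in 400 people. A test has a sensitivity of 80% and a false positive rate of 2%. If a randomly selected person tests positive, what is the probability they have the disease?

Let D = the rare event, + = positive/flagged.
P(D) = 1/400
P(+|D) = 80/100 = 4/5
P(+|D') = 2/100 = 1/50
P(+) = P(+|D)P(D) + P(+|D')P(D')
     = \frac{4}{5} × \frac{1}{400} + \frac{1}{50} × \frac{399}{400}
     = \frac{439}{20000}
P(D|+) = P(+|D)P(D)/P(+) = \frac{40}{439}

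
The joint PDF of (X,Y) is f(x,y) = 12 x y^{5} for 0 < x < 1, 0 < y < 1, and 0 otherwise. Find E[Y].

E[Y] = ∫_0^1 ∫_0^1 y × f(x,y) dx dy
= \frac{6}{7}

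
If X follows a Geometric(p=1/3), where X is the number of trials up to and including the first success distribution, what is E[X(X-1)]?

E[X(X-1)] = E[X² - X] = E[X²] - E[X]
E[X] = 3
E[X²] = Var(X) + (E[X])² = 6 + (3)² = 15
E[X(X-1)] = 15 - 3 = 12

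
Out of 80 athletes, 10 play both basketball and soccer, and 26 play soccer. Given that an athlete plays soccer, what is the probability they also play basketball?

P(A ∩ B) = 10/80 = 1/8
P(B) = 26/80 = 13/40
P(A|B) = P(A ∩ B) / P(B) = (1/8) / (13/40) = 5/13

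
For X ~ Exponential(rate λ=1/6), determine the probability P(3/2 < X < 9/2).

P(3/2 < X < 9/2) = ∫_{3/2}^{9/2} f(x) dx
where f(x) = \frac{e^{- \frac{x}{6}}}{6}
= - \frac{1 - e^{\frac{1}{2}}}{e^{\frac{3}{4}}}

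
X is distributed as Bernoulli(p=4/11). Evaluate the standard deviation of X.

For X ~ Bernoulli(p=4/11):
Var(X) = \frac{28}{121}
SD(X) = √(Var(X)) = √(\frac{28}{121}) = \frac{2 \sqrt{7}}{11}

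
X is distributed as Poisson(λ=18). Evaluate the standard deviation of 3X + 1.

For X ~ Poisson(λ=18):
Var(X) = 18
SD(X) = √(Var(X)) = √(18) = 3 \sqrt{2}
SD(3X + 1) = |3| × SD(X) = 3 × 3 \sqrt{2} = 9 \sqrt{2}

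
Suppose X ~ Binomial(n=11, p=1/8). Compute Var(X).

For X ~ Binomial(n=11, p=1/8):
Var(X) = \frac{77}{64}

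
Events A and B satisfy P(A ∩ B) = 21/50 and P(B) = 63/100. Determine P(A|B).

P(A|B) = P(A ∩ B) / P(B)
= (21/50) / (63/100)
= 2/3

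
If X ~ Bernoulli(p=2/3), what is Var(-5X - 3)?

For X ~ Bernoulli(p=2/3):
Var(X) = \frac{2}{9}
Var(-5X - 3) = (-5)² × Var(X) = 25 × \frac{2}{9} = \frac{50}{9}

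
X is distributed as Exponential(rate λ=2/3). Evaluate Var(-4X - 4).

For X ~ Exponential(rate λ=2/3):
Var(X) = \frac{9}{4}
Var(-4X - 4) = (-4)² × Var(X) = 16 × \frac{9}{4} = 36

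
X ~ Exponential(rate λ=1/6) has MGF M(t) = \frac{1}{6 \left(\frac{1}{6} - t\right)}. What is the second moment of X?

To find E[X^2], compute M^(2)(0):
M^(1)(t) = \frac{1}{6 \left(\frac{1}{6} - t\right)^{2}}
M^(2)(t) = \frac{1}{3 \left(\frac{1}{6} - t\right)^{3}}
M^(2)(0) = 72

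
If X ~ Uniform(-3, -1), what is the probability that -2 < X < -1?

P(-2 < X < -1) = ∫_{-2}^{-1} f(x) dx
where f(x) = \frac{1}{2}
= \frac{1}{2}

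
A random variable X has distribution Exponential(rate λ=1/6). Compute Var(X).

For X ~ Exponential(rate λ=1/6):
Var(X) = 36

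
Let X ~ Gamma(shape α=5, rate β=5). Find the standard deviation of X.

For X ~ Gamma(shape α=5, rate β=5):
Var(X) = \frac{1}{5}
SD(X) = √(Var(X)) = √(\frac{1}{5}) = \frac{\sqrt{5}}{5}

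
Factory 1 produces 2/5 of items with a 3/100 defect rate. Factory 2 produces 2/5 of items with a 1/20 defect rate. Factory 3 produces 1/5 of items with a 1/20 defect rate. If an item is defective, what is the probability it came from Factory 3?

Using Bayes' theorem:
P(F1) = 2/5, P(D|F1) = 3/100
P(F2) = 2/5, P(D|F2) = 1/20
P(F3) = 1/5, P(D|F3) = 1/20
P(D) = P(D|F1)P(F1) + P(D|F2)P(F2) + P(D|F3)P(F3)
     = \frac{21}{500}
P(F3|D) = P(D|F3)P(F3) / P(D)
= \frac{5}{21}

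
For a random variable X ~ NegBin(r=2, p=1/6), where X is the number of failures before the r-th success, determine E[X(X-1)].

E[X(X-1)] = E[X² - X] = E[X²] - E[X]
E[X] = 10
E[X²] = Var(X) + (E[X])² = 60 + (10)² = 160
E[X(X-1)] = 160 - 10 = 150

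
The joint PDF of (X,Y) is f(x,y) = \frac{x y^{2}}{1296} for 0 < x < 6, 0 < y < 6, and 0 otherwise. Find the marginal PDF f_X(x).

f_X(x) = ∫_0^6 f(x,y) dy
= ∫_0^6 \frac{x y^{2}}{1296} dy
= \frac{x}{18} for 0 < x < 6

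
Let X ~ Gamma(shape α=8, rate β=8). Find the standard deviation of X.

For X ~ Gamma(shape α=8, rate β=8):
Var(X) = \frac{1}{8}
SD(X) = √(Var(X)) = √(\frac{1}{8}) = \frac{\sqrt{2}}{4}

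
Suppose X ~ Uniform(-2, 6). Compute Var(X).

For X ~ Uniform(-2, 6):
Var(X) = \frac{16}{3}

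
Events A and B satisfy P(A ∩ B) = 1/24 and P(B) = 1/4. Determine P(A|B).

P(A|B) = P(A ∩ B) / P(B)
= (1/24) / (1/4)
= 1/6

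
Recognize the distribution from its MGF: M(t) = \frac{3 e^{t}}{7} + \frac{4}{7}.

The MGF M(t) = \frac{3 e^{t}}{7} + \frac{4}{7} is the standard form for the Bernoulli distribution.
Comparing with the known MGF formula identifies: Bernoulli(p=3/7)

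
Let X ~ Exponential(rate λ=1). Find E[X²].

Using the identity E[X²] = Var(X) + (E[X])²:
E[X] = 1
Var(X) = 1
E[X²] = 1 + (1)²
= 2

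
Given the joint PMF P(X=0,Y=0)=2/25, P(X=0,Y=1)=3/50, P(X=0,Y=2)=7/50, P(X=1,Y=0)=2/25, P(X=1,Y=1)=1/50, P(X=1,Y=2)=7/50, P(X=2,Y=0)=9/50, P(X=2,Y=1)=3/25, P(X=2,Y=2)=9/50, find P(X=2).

P(X=2) = P(X=2,Y=0) + P(X=2,Y=1) + P(X=2,Y=2)
= 9/50 + 3/25 + 9/50
= 12/25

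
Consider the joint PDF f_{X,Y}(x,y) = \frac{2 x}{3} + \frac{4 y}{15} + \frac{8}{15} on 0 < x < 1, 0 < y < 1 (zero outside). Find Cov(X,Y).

E[XY] = ∫∫ xy × f(x,y) dx dy = \frac{13}{45}
E[X] = \frac{5}{9}
E[Y] = \frac{47}{90}
Cov(X,Y) = E[XY] - E[X]E[Y] = - \frac{1}{810}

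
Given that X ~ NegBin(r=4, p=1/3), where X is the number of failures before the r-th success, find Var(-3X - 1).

For X ~ NegBin(r=4, p=1/3), where X is the number of failures before the r-th success:
Var(X) = 24
Var(-3X - 1) = (-3)² × Var(X) = 9 × 24 = 216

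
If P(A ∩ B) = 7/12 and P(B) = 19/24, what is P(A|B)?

P(A|B) = P(A ∩ B) / P(B)
= (7/12) / (19/24)
= 14/19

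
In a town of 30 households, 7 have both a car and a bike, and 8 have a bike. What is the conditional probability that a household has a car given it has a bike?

P(A ∩ B) = 7/30
P(B) = 8/30 = 4/15
P(A|B) = P(A ∩ B) / P(B) = (7/30) / (4/15) = 7/8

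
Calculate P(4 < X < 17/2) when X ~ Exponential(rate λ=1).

P(4 < X < 17/2) = ∫_{4}^{17/2} f(x) dx
where f(x) = e^{- x}
= - \frac{1}{e^{\frac{17}{2}}} + e^{-4}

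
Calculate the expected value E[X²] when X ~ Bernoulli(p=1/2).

Using the identity E[X²] = Var(X) + (E[X])²:
E[X] = \frac{1}{2}
Var(X) = \frac{1}{4}
E[X²] = \frac{1}{4} + (\frac{1}{2})²
= \frac{1}{2}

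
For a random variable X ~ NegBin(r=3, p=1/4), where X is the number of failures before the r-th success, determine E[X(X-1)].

E[X(X-1)] = E[X² - X] = E[X²] - E[X]
E[X] = 9
E[X²] = Var(X) + (E[X])² = 36 + (9)² = 117
E[X(X-1)] = 117 - 9 = 108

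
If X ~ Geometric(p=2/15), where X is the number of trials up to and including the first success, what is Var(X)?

For X ~ Geometric(p=2/15), where X is the number of trials up to and including the first success:
Var(X) = \frac{195}{4}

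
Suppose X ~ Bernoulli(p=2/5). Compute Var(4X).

For X ~ Bernoulli(p=2/5):
Var(X) = \frac{6}{25}
Var(4X) = (4)² × Var(X) = 16 × \frac{6}{25} = \frac{96}{25}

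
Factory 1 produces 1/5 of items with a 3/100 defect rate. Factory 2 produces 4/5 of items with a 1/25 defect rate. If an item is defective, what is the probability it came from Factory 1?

Using Bayes' theorem:
P(F1) = 1/5, P(D|F1) = 3/100
P(F2) = 4/5, P(D|F2) = 1/25
P(D) = P(D|F1)P(F1) + P(D|F2)P(F2)
     = \frac{19}{500}
P(F1|D) = P(D|F1)P(F1) / P(D)
= \frac{3}{19}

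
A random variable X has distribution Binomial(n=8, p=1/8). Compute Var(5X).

For X ~ Binomial(n=8, p=1/8):
Var(X) = \frac{7}{8}
Var(5X) = (5)² × Var(X) = 25 × \frac{7}{8} = \frac{175}{8}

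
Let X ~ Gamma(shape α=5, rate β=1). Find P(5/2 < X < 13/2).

P(5/2 < X < 13/2) = ∫_{5/2}^{13/2} f(x) dx
where f(x) = \frac{x^{4} e^{- x}}{24}
= \frac{-57129 + 4169 e^{4}}{384 e^{\frac{13}{2}}}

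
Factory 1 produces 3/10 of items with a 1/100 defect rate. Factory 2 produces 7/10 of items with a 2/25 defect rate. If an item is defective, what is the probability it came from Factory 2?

Using Bayes' theorem:
P(F1) = 3/10, P(D|F1) = 1/100
P(F2) = 7/10, P(D|F2) = 2/25
P(D) = P(D|F1)P(F1) + P(D|F2)P(F2)
     = \frac{59}{1000}
P(F2|D) = P(D|F2)P(F2) / P(D)
= \frac{56}{59}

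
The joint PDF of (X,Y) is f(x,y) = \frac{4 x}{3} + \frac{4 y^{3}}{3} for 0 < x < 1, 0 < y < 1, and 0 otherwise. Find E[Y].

E[Y] = ∫_0^1 ∫_0^1 y × f(x,y) dx dy
= \frac{3}{5}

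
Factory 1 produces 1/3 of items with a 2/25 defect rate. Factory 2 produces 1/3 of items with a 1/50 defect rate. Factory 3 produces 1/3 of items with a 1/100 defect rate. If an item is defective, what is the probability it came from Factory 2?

Using Bayes' theorem:
P(F1) = 1/3, P(D|F1) = 2/25
P(F2) = 1/3, P(D|F2) = 1/50
P(F3) = 1/3, P(D|F3) = 1/100
P(D) = P(D|F1)P(F1) + P(D|F2)P(F2) + P(D|F3)P(F3)
     = \frac{11}{300}
P(F2|D) = P(D|F2)P(F2) / P(D)
= \frac{2}{11}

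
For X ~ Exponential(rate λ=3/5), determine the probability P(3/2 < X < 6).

P(3/2 < X < 6) = ∫_{3/2}^{6} f(x) dx
where f(x) = \frac{3 e^{- \frac{3 x}{5}}}{5}
= - \frac{1}{e^{\frac{18}{5}}} + e^{- \frac{9}{10}}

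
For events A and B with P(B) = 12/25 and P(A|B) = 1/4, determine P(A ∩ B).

By definition, P(A|B) = P(A ∩ B) / P(B)
So P(A ∩ B) = P(A|B) × P(B)
= 1/4 × 12/25
= 3/25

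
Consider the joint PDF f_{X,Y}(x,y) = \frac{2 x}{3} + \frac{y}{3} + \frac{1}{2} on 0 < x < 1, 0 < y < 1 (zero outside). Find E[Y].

E[Y] = ∫_0^1 ∫_0^1 y × f(x,y) dx dy
= \frac{19}{36}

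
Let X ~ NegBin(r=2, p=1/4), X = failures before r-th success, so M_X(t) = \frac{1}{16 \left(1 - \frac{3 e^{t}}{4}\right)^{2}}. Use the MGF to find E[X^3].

To find E[X^3], compute M^(3)(0):
M^(1)(t) = \frac{3 e^{t}}{32 \left(1 - \frac{3 e^{t}}{4}\right)^{3}}
M^(2)(t) = \frac{3 e^{t}}{32 \left(1 - \frac{3 e^{t}}{4}\right)^{3}} + \frac{27 e^{2 t}}{128 \left(1 - \frac{3 e^{t}}{4}\right)^{4}}
M^(3)(t) = \frac{3 e^{t}}{32 \left(1 - \frac{3 e^{t}}{4}\right)^{3}} + \frac{81 e^{2 t}}{128 \left(1 - \frac{3 e^{t}}{4}\right)^{4}} + \frac{81 e^{3 t}}{128 \left(1 - \frac{3 e^{t}}{4}\right)^{5}}
M^(3)(0) = 816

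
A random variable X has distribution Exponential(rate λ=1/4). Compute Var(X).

For X ~ Exponential(rate λ=1/4):
Var(X) = 16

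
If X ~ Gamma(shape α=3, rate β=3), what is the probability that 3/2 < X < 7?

P(3/2 < X < 7) = ∫_{3/2}^{7} f(x) dx
where f(x) = \frac{27 x^{2} e^{- 3 x}}{2}
= - \frac{485}{2 e^{21}} + \frac{125}{8 e^{\frac{9}{2}}}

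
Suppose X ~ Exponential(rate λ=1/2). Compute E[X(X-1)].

E[X(X-1)] = E[X² - X] = E[X²] - E[X]
E[X] = 2
E[X²] = Var(X) + (E[X])² = 4 + (2)² = 8
E[X(X-1)] = 8 - 2 = 6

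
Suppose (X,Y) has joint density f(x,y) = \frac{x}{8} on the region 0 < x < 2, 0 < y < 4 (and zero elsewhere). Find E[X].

f_X(x) = ∫_0^4 \frac{x}{8} dy = \frac{x}{2}
E[X] = ∫_0^2 x × (\frac{x}{2}) dx = \frac{4}{3}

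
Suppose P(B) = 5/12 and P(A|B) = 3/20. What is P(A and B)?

By definition, P(A|B) = P(A ∩ B) / P(B)
So P(A ∩ B) = P(A|B) × P(B)
= 3/20 × 5/12
= 1/16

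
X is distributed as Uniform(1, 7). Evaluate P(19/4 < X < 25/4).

P(19/4 < X < 25/4) = ∫_{19/4}^{25/4} f(x) dx
where f(x) = \frac{1}{6}
= \frac{1}{4}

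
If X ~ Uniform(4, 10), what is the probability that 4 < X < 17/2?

P(4 < X < 17/2) = ∫_{4}^{17/2} f(x) dx
where f(x) = \frac{1}{6}
= \frac{3}{4}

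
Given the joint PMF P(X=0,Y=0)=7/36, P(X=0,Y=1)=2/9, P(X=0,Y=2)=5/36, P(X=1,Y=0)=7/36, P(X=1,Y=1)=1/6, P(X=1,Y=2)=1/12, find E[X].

First find marginal of X:
P(X=0) = 5/9
P(X=1) = 4/9
E[X] = 0 × 5/9 + 1 × 4/9 = 4/9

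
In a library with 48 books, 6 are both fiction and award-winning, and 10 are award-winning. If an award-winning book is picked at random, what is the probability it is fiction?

P(A ∩ B) = 6/48 = 1/8
P(B) = 10/48 = 5/24
P(A|B) = P(A ∩ B) / P(B) = (1/8) / (5/24) = 3/5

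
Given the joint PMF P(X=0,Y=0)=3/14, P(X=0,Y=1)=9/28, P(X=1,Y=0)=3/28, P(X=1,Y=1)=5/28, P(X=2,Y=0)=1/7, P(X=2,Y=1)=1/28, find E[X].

First find marginal of X:
P(X=0) = 15/28
P(X=1) = 2/7
P(X=2) = 5/28
E[X] = 0 × 15/28 + 1 × 2/7 + 2 × 5/28 = 9/14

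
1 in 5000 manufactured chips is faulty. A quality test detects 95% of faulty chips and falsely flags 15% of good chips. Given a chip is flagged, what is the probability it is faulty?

Let D = the rare event, + = positive/flagged.
P(D) = 1/5000
P(+|D) = 95/100 = 19/20
P(+|D') = 15/100 = 3/20
P(+) = P(+|D)P(D) + P(+|D')P(D')
     = \frac{19}{20} × \frac{1}{5000} + \frac{3}{20} × \frac{4999}{5000}
     = \frac{1877}{12500}
P(D|+) = P(+|D)P(D)/P(+) = \frac{19}{15016}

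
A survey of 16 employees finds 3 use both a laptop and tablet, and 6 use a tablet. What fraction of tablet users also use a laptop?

P(A ∩ B) = 3/16
P(B) = 6/16 = 3/8
P(A|B) = P(A ∩ B) / P(B) = (3/16) / (3/8) = 1/2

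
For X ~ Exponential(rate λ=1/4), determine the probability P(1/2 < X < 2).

P(1/2 < X < 2) = ∫_{1/2}^{2} f(x) dx
where f(x) = \frac{e^{- \frac{x}{4}}}{4}
= - \frac{1}{e^{\frac{1}{2}}} + e^{- \frac{1}{8}}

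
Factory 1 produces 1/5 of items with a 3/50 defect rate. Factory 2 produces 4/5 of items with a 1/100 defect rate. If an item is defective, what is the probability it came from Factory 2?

Using Bayes' theorem:
P(F1) = 1/5, P(D|F1) = 3/50
P(F2) = 4/5, P(D|F2) = 1/100
P(D) = P(D|F1)P(F1) + P(D|F2)P(F2)
     = \frac{1}{50}
P(F2|D) = P(D|F2)P(F2) / P(D)
= \frac{2}{5}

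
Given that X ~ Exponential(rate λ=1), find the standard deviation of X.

For X ~ Exponential(rate λ=1):
Var(X) = 1
SD(X) = √(Var(X)) = √(1) = 1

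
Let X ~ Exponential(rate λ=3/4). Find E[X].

For X ~ Exponential(rate λ=3/4), the expected value is:
E[X] = \frac{4}{3}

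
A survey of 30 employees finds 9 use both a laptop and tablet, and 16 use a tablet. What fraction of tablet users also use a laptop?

P(A ∩ B) = 9/30 = 3/10
P(B) = 16/30 = 8/15
P(A|B) = P(A ∩ B) / P(B) = (3/10) / (8/15) = 9/16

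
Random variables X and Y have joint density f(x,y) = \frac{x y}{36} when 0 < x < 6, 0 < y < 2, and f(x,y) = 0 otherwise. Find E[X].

f_X(x) = ∫_0^2 \frac{x y}{36} dy = \frac{x}{18}
E[X] = ∫_0^6 x × (\frac{x}{18}) dx = 4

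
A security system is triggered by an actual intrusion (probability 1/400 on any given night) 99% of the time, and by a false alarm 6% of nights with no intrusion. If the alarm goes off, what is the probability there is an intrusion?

Let D = the rare event, + = positive/flagged.
P(D) = 1/400
P(+|D) = 99/100
P(+|D') = 6/100 = 3/50
P(+) = P(+|D)P(D) + P(+|D')P(D')
     = \frac{99}{100} × \frac{1}{400} + \frac{3}{50} × \frac{399}{400}
     = \frac{2493}{40000}
P(D|+) = P(+|D)P(D)/P(+) = \frac{11}{277}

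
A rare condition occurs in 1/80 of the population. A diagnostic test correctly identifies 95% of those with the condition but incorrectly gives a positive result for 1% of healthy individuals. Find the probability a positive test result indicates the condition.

Let D = the rare event, + = positive/flagged.
P(D) = 1/80
P(+|D) = 95/100 = 19/20
P(+|D') = 1/100
P(+) = P(+|D)P(D) + P(+|D')P(D')
     = \frac{19}{20} × \frac{1}{80} + \frac{1}{100} × \frac{79}{80}
     = \frac{87}{4000}
P(D|+) = P(+|D)P(D)/P(+) = \frac{95}{174}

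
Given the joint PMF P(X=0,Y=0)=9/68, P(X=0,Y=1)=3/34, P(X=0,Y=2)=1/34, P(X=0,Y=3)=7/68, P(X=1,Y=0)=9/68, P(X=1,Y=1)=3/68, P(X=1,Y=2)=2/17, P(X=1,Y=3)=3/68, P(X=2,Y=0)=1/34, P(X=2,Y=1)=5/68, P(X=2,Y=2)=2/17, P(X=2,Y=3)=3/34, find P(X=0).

P(X=0) = P(X=0,Y=0) + P(X=0,Y=1) + P(X=0,Y=2) + P(X=0,Y=3)
= 9/68 + 3/34 + 1/34 + 7/68
= 6/17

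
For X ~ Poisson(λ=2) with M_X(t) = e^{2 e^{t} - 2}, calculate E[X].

To find E[X], compute M^(1)(0):
M^(1)(t) = 2 e^{t} e^{2 e^{t} - 2}
M^(1)(0) = 2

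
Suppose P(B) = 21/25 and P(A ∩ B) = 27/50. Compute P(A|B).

P(A|B) = P(A ∩ B) / P(B)
= (27/50) / (21/25)
= 9/14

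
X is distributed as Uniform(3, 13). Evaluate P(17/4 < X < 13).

P(17/4 < X < 13) = ∫_{17/4}^{13} f(x) dx
where f(x) = \frac{1}{10}
= \frac{7}{8}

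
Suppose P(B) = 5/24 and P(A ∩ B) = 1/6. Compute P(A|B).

P(A|B) = P(A ∩ B) / P(B)
= (1/6) / (5/24)
= 4/5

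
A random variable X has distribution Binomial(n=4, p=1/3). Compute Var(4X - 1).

For X ~ Binomial(n=4, p=1/3):
Var(X) = \frac{8}{9}
Var(4X - 1) = (4)² × Var(X) = 16 × \frac{8}{9} = \frac{128}{9}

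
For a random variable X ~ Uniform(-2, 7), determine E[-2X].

For X ~ Uniform(-2, 7):
E[X] = \frac{5}{2}
E[-2X] = -2 × E[X] + 0 = -5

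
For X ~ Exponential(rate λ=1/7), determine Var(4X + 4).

For X ~ Exponential(rate λ=1/7):
Var(X) = 49
Var(4X + 4) = (4)² × Var(X) = 16 × 49 = 784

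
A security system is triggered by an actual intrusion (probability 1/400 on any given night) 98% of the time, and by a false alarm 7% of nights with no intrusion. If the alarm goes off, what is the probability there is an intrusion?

Let D = the rare event, + = positive/flagged.
P(D) = 1/400
P(+|D) = 98/100 = 49/50
P(+|D') = 7/100
P(+) = P(+|D)P(D) + P(+|D')P(D')
     = \frac{49}{50} × \frac{1}{400} + \frac{7}{100} × \frac{399}{400}
     = \frac{2891}{40000}
P(D|+) = P(+|D)P(D)/P(+) = \frac{2}{59}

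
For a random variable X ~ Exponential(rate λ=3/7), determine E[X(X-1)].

E[X(X-1)] = E[X² - X] = E[X²] - E[X]
E[X] = \frac{7}{3}
E[X²] = Var(X) + (E[X])² = \frac{49}{9} + (\frac{7}{3})² = \frac{98}{9}
E[X(X-1)] = \frac{98}{9} - \frac{7}{3} = \frac{77}{9}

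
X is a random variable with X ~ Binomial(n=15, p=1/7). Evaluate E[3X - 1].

For X ~ Binomial(n=15, p=1/7):
E[X] = \frac{15}{7}
E[3X - 1] = 3 × E[X] - 1 = \frac{38}{7}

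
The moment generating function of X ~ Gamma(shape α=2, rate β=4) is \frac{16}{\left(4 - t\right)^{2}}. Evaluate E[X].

To find E[X], compute M^(1)(0):
M^(1)(t) = \frac{32}{\left(4 - t\right)^{3}}
M^(1)(0) = \frac{1}{2}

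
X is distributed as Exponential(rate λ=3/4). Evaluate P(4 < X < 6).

P(4 < X < 6) = ∫_{4}^{6} f(x) dx
where f(x) = \frac{3 e^{- \frac{3 x}{4}}}{4}
= - \frac{1}{e^{\frac{9}{2}}} + e^{-3}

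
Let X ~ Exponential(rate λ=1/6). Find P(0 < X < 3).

P(0 < X < 3) = ∫_{0}^{3} f(x) dx
where f(x) = \frac{e^{- \frac{x}{6}}}{6}
= 1 - e^{- \frac{1}{2}}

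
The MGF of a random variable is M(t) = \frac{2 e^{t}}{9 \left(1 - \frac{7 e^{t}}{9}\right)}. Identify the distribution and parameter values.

The MGF M(t) = \frac{2 e^{t}}{9 \left(1 - \frac{7 e^{t}}{9}\right)} is the standard form for the Geometric distribution.
Comparing with the known MGF formula identifies: Geometric(p=2/9), X = trial number of first success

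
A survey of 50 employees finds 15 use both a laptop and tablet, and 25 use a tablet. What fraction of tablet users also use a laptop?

P(A ∩ B) = 15/50 = 3/10
P(B) = 25/50 = 1/2
P(A|B) = P(A ∩ B) / P(B) = (3/10) / (1/2) = 3/5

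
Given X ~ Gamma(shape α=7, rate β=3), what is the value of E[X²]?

Using the identity E[X²] = Var(X) + (E[X])²:
E[X] = \frac{7}{3}
Var(X) = \frac{7}{9}
E[X²] = \frac{7}{9} + (\frac{7}{3})²
= \frac{56}{9}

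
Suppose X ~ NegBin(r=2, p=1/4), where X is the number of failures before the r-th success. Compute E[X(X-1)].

E[X(X-1)] = E[X² - X] = E[X²] - E[X]
E[X] = 6
E[X²] = Var(X) + (E[X])² = 24 + (6)² = 60
E[X(X-1)] = 60 - 6 = 54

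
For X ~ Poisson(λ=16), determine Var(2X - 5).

For X ~ Poisson(λ=16):
Var(X) = 16
Var(2X - 5) = (2)² × Var(X) = 4 × 16 = 64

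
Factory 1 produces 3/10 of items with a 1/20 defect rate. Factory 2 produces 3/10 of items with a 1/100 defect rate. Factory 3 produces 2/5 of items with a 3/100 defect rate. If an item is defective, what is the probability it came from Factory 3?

Using Bayes' theorem:
P(F1) = 3/10, P(D|F1) = 1/20
P(F2) = 3/10, P(D|F2) = 1/100
P(F3) = 2/5, P(D|F3) = 3/100
P(D) = P(D|F1)P(F1) + P(D|F2)P(F2) + P(D|F3)P(F3)
     = \frac{3}{100}
P(F3|D) = P(D|F3)P(F3) / P(D)
= \frac{2}{5}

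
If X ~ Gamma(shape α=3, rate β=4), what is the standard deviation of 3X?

For X ~ Gamma(shape α=3, rate β=4):
Var(X) = \frac{3}{16}
SD(X) = √(Var(X)) = √(\frac{3}{16}) = \frac{\sqrt{3}}{4}
SD(3X) = |3| × SD(X) = 3 × \frac{\sqrt{3}}{4} = \frac{3 \sqrt{3}}{4}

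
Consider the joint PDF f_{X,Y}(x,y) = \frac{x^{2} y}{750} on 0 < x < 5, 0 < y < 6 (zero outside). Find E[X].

f_X(x) = ∫_0^6 \frac{x^{2} y}{750} dy = \frac{3 x^{2}}{125}
E[X] = ∫_0^5 x × (\frac{3 x^{2}}{125}) dx = \frac{15}{4}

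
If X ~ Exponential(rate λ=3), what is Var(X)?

For X ~ Exponential(rate λ=3):
Var(X) = \frac{1}{9}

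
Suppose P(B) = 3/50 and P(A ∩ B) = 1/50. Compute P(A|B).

P(A|B) = P(A ∩ B) / P(B)
= (1/50) / (3/50)
= 1/3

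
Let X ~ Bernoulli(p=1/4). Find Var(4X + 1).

For X ~ Bernoulli(p=1/4):
Var(X) = \frac{3}{16}
Var(4X + 1) = (4)² × Var(X) = 16 × \frac{3}{16} = 3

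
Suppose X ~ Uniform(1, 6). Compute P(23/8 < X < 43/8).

P(23/8 < X < 43/8) = ∫_{23/8}^{43/8} f(x) dx
where f(x) = \frac{1}{5}
= \frac{1}{2}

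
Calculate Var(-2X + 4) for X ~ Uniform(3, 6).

For X ~ Uniform(3, 6):
Var(X) = \frac{3}{4}
Var(-2X + 4) = (-2)² × Var(X) = 4 × \frac{3}{4} = 3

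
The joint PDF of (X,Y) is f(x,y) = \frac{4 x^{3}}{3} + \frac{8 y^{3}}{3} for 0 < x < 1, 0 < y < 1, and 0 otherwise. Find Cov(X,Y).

E[XY] = ∫∫ xy × f(x,y) dx dy = \frac{2}{5}
E[X] = \frac{3}{5}
E[Y] = \frac{7}{10}
Cov(X,Y) = E[XY] - E[X]E[Y] = - \frac{1}{50}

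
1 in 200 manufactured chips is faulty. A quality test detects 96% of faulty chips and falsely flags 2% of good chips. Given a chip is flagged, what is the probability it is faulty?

Let D = the rare event, + = positive/flagged.
P(D) = 1/200
P(+|D) = 96/100 = 24/25
P(+|D') = 2/100 = 1/50
P(+) = P(+|D)P(D) + P(+|D')P(D')
     = \frac{24}{25} × \frac{1}{200} + \frac{1}{50} × \frac{199}{200}
     = \frac{247}{10000}
P(D|+) = P(+|D)P(D)/P(+) = \frac{48}{247}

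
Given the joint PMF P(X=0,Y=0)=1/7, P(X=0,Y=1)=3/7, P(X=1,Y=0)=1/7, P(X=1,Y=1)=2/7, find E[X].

First find marginal of X:
P(X=0) = 4/7
P(X=1) = 3/7
E[X] = 0 × 4/7 + 1 × 3/7 = 3/7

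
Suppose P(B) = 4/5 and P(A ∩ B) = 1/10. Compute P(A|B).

P(A|B) = P(A ∩ B) / P(B)
= (1/10) / (4/5)
= 1/8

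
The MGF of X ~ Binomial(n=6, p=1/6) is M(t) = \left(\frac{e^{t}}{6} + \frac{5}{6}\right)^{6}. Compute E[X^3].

To find E[X^3], compute M^(3)(0):
M^(1)(t) = \left(\frac{e^{t}}{6} + \frac{5}{6}\right)^{5} e^{t}
M^(2)(t) = \left(\frac{e^{t}}{6} + \frac{5}{6}\right)^{5} e^{t} + \frac{5 \left(\frac{e^{t}}{6} + \frac{5}{6}\right)^{4} e^{2 t}}{6}
M^(3)(t) = \left(\frac{e^{t}}{6} + \frac{5}{6}\right)^{5} e^{t} + \frac{5 \left(\frac{e^{t}}{6} + \frac{5}{6}\right)^{4} e^{2 t}}{2} + \frac{5 \left(\frac{e^{t}}{6} + \frac{5}{6}\right)^{3} e^{3 t}}{9}
M^(3)(0) = \frac{73}{18}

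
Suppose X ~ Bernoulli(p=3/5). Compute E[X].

For X ~ Bernoulli(p=3/5), the expected value is:
E[X] = \frac{3}{5}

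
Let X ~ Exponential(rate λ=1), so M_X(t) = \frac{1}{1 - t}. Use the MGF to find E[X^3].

To find E[X^3], compute M^(3)(0):
M^(1)(t) = \frac{1}{\left(1 - t\right)^{2}}
M^(2)(t) = \frac{2}{\left(1 - t\right)^{3}}
M^(3)(t) = \frac{6}{\left(1 - t\right)^{4}}
M^(3)(0) = 6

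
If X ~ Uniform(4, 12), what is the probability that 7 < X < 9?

P(7 < X < 9) = ∫_{7}^{9} f(x) dx
where f(x) = \frac{1}{8}
= \frac{1}{4}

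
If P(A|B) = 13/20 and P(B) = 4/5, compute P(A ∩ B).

By definition, P(A|B) = P(A ∩ B) / P(B)
So P(A ∩ B) = P(A|B) × P(B)
= 13/20 × 4/5
= 13/25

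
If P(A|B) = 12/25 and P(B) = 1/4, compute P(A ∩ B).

By definition, P(A|B) = P(A ∩ B) / P(B)
So P(A ∩ B) = P(A|B) × P(B)
= 12/25 × 1/4
= 3/25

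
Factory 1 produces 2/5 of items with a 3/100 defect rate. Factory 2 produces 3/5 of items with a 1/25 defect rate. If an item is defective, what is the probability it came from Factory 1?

Using Bayes' theorem:
P(F1) = 2/5, P(D|F1) = 3/100
P(F2) = 3/5, P(D|F2) = 1/25
P(D) = P(D|F1)P(F1) + P(D|F2)P(F2)
     = \frac{9}{250}
P(F1|D) = P(D|F1)P(F1) / P(D)
= \frac{1}{3}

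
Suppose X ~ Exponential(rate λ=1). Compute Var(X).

For X ~ Exponential(rate λ=1):
Var(X) = 1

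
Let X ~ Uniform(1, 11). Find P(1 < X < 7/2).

P(1 < X < 7/2) = ∫_{1}^{7/2} f(x) dx
where f(x) = \frac{1}{10}
= \frac{1}{4}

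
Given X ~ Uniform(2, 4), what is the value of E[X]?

For X ~ Uniform(2, 4), the expected value is:
E[X] = 3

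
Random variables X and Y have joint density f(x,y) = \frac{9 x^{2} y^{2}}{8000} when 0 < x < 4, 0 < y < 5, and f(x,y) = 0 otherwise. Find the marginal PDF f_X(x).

f_X(x) = ∫_0^5 f(x,y) dy
= ∫_0^5 \frac{9 x^{2} y^{2}}{8000} dy
= \frac{3 x^{2}}{64} for 0 < x < 4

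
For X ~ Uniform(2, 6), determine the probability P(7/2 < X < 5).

P(7/2 < X < 5) = ∫_{7/2}^{5} f(x) dx
where f(x) = \frac{1}{4}
= \frac{3}{8}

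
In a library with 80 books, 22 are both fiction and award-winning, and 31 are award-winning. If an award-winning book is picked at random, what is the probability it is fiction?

P(A ∩ B) = 22/80 = 11/40
P(B) = 31/80
P(A|B) = P(A ∩ B) / P(B) = (11/40) / (31/80) = 22/31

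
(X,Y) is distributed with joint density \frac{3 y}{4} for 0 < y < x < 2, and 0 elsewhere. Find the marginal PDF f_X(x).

f_X(x) = ∫_0^x \frac{3 y}{4} dy = \frac{3 x^{2}}{8}
for 0 < x < 2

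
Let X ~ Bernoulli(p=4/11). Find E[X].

For X ~ Bernoulli(p=4/11), the expected value is:
E[X] = \frac{4}{11}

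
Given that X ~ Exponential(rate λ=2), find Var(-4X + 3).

For X ~ Exponential(rate λ=2):
Var(X) = \frac{1}{4}
Var(-4X + 3) = (-4)² × Var(X) = 16 × \frac{1}{4} = 4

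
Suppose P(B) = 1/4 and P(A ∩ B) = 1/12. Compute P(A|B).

P(A|B) = P(A ∩ B) / P(B)
= (1/12) / (1/4)
= 1/3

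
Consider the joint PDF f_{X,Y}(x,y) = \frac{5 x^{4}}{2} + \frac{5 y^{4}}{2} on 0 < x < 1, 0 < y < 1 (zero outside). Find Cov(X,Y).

E[XY] = ∫∫ xy × f(x,y) dx dy = \frac{5}{12}
E[X] = \frac{2}{3}
E[Y] = \frac{2}{3}
Cov(X,Y) = E[XY] - E[X]E[Y] = - \frac{1}{36}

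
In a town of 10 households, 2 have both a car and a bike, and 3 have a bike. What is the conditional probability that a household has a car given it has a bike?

P(A ∩ B) = 2/10 = 1/5
P(B) = 3/10
P(A|B) = P(A ∩ B) / P(B) = (1/5) / (3/10) = 2/3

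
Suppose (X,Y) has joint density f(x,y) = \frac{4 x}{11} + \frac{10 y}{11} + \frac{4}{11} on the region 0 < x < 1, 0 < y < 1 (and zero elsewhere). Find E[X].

E[X] = ∫_0^1 ∫_0^1 x × f(x,y) dy dx
= ∫_0^1 ∫_0^1 x × (\frac{4 x}{11} + \frac{10 y}{11} + \frac{4}{11}) dy dx
= \frac{35}{66}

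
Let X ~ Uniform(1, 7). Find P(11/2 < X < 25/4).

P(11/2 < X < 25/4) = ∫_{11/2}^{25/4} f(x) dx
where f(x) = \frac{1}{6}
= \frac{1}{8}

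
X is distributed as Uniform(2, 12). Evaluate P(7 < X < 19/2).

P(7 < X < 19/2) = ∫_{7}^{19/2} f(x) dx
where f(x) = \frac{1}{10}
= \frac{1}{4}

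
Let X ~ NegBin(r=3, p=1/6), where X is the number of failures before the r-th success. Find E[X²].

Using the identity E[X²] = Var(X) + (E[X])²:
E[X] = 15
Var(X) = 90
E[X²] = 90 + (15)²
= 315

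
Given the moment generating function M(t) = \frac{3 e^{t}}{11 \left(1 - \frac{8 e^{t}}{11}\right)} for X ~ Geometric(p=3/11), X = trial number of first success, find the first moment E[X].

To find E[X], compute M^(1)(0):
M^(1)(t) = \frac{3 e^{t}}{11 \left(1 - \frac{8 e^{t}}{11}\right)} + \frac{24 e^{2 t}}{121 \left(1 - \frac{8 e^{t}}{11}\right)^{2}}
M^(1)(0) = \frac{11}{3}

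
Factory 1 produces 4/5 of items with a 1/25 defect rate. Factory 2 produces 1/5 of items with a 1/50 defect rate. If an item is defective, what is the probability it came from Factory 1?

Using Bayes' theorem:
P(F1) = 4/5, P(D|F1) = 1/25
P(F2) = 1/5, P(D|F2) = 1/50
P(D) = P(D|F1)P(F1) + P(D|F2)P(F2)
     = \frac{9}{250}
P(F1|D) = P(D|F1)P(F1) / P(D)
= \frac{8}{9}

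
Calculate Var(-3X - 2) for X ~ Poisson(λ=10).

For X ~ Poisson(λ=10):
Var(X) = 10
Var(-3X - 2) = (-3)² × Var(X) = 9 × 10 = 90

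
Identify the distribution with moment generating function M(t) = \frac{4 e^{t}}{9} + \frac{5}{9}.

The MGF M(t) = \frac{4 e^{t}}{9} + \frac{5}{9} is the standard form for the Bernoulli distribution.
Comparing with the known MGF formula identifies: Bernoulli(p=4/9)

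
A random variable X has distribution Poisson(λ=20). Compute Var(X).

For X ~ Poisson(λ=20):
Var(X) = 20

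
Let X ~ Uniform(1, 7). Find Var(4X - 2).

For X ~ Uniform(1, 7):
Var(X) = 3
Var(4X - 2) = (4)² × Var(X) = 16 × 3 = 48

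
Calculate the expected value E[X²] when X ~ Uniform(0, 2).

Using the identity E[X²] = Var(X) + (E[X])²:
E[X] = 1
Var(X) = \frac{1}{3}
E[X²] = \frac{1}{3} + (1)²
= \frac{4}{3}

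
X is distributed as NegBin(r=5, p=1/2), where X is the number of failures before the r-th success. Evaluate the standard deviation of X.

For X ~ NegBin(r=5, p=1/2), where X is the number of failures before the r-th success:
Var(X) = 10
SD(X) = √(Var(X)) = √(10) = \sqrt{10}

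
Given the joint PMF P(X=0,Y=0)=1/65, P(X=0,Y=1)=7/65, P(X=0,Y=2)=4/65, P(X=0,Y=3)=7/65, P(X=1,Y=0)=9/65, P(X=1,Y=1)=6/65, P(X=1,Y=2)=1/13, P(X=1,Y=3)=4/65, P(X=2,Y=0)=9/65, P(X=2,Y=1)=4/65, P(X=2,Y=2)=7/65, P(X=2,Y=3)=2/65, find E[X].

First find marginal of X:
P(X=0) = 19/65
P(X=1) = 24/65
P(X=2) = 22/65
E[X] = 0 × 19/65 + 1 × 24/65 + 2 × 22/65 = 68/65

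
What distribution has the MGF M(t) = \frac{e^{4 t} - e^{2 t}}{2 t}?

The MGF M(t) = \frac{e^{4 t} - e^{2 t}}{2 t} is the standard form for the Uniform distribution.
Comparing with the known MGF formula identifies: Uniform(2, 4)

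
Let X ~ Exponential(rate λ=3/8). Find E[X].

For X ~ Exponential(rate λ=3/8), the expected value is:
E[X] = \frac{8}{3}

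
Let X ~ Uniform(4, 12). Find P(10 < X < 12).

P(10 < X < 12) = ∫_{10}^{12} f(x) dx
where f(x) = \frac{1}{8}
= \frac{1}{4}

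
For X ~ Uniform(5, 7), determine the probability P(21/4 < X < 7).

P(21/4 < X < 7) = ∫_{21/4}^{7} f(x) dx
where f(x) = \frac{1}{2}
= \frac{7}{8}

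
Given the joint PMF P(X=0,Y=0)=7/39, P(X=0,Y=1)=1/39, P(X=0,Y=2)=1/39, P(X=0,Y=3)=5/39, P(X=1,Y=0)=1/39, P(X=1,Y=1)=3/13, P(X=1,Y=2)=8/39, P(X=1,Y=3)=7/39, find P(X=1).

P(X=1) = P(X=1,Y=0) + P(X=1,Y=1) + P(X=1,Y=2) + P(X=1,Y=3)
= 1/39 + 3/13 + 8/39 + 7/39
= 25/39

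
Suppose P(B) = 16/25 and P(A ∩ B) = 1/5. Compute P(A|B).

P(A|B) = P(A ∩ B) / P(B)
= (1/5) / (16/25)
= 5/16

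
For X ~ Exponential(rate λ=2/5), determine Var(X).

For X ~ Exponential(rate λ=2/5):
Var(X) = \frac{25}{4}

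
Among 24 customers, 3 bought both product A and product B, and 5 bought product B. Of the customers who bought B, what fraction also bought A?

P(A ∩ B) = 3/24 = 1/8
P(B) = 5/24
P(A|B) = P(A ∩ B) / P(B) = (1/8) / (5/24) = 3/5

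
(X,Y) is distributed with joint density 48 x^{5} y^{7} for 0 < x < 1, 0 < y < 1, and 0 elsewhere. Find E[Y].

E[Y] = ∫_0^1 ∫_0^1 y × f(x,y) dx dy
= \frac{8}{9}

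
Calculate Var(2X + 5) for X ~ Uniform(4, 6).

For X ~ Uniform(4, 6):
Var(X) = \frac{1}{3}
Var(2X + 5) = (2)² × Var(X) = 4 × \frac{1}{3} = \frac{4}{3}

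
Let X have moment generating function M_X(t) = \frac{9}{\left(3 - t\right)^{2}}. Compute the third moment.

To find E[X^3], compute M^(3)(0):
M^(1)(t) = \frac{18}{\left(3 - t\right)^{3}}
M^(2)(t) = \frac{54}{\left(3 - t\right)^{4}}
M^(3)(t) = \frac{216}{\left(3 - t\right)^{5}}
M^(3)(0) = \frac{8}{9}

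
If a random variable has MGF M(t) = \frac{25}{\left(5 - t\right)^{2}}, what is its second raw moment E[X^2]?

To find E[X^2], compute M^(2)(0):
M^(1)(t) = \frac{50}{\left(5 - t\right)^{3}}
M^(2)(t) = \frac{150}{\left(5 - t\right)^{4}}
M^(2)(0) = \frac{6}{25}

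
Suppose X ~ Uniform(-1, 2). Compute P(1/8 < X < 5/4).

P(1/8 < X < 5/4) = ∫_{1/8}^{5/4} f(x) dx
where f(x) = \frac{1}{3}
= \frac{3}{8}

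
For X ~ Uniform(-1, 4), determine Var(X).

For X ~ Uniform(-1, 4):
Var(X) = \frac{25}{12}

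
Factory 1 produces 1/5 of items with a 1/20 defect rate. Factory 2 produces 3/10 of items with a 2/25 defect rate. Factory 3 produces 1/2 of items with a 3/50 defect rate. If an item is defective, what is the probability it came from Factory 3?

Using Bayes' theorem:
P(F1) = 1/5, P(D|F1) = 1/20
P(F2) = 3/10, P(D|F2) = 2/25
P(F3) = 1/2, P(D|F3) = 3/50
P(D) = P(D|F1)P(F1) + P(D|F2)P(F2) + P(D|F3)P(F3)
     = \frac{8}{125}
P(F3|D) = P(D|F3)P(F3) / P(D)
= \frac{15}{32}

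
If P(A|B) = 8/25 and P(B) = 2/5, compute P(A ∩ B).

By definition, P(A|B) = P(A ∩ B) / P(B)
So P(A ∩ B) = P(A|B) × P(B)
= 8/25 × 2/5
= 16/125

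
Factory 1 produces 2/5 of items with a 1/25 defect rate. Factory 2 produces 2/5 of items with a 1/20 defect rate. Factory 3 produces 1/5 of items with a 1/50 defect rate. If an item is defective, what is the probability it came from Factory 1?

Using Bayes' theorem:
P(F1) = 2/5, P(D|F1) = 1/25
P(F2) = 2/5, P(D|F2) = 1/20
P(F3) = 1/5, P(D|F3) = 1/50
P(D) = P(D|F1)P(F1) + P(D|F2)P(F2) + P(D|F3)P(F3)
     = \frac{1}{25}
P(F1|D) = P(D|F1)P(F1) / P(D)
= \frac{2}{5}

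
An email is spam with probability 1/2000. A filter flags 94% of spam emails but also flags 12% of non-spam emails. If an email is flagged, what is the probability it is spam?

Let D = the rare event, + = positive/flagged.
P(D) = 1/2000
P(+|D) = 94/100 = 47/50
P(+|D') = 12/100 = 3/25
P(+) = P(+|D)P(D) + P(+|D')P(D')
     = \frac{47}{50} × \frac{1}{2000} + \frac{3}{25} × \frac{1999}{2000}
     = \frac{12041}{100000}
P(D|+) = P(+|D)P(D)/P(+) = \frac{47}{12041}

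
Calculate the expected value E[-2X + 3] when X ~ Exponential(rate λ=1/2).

For X ~ Exponential(rate λ=1/2):
E[X] = 2
E[-2X + 3] = -2 × E[X] + 3 = -1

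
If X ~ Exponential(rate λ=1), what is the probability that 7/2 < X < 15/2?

P(7/2 < X < 15/2) = ∫_{7/2}^{15/2} f(x) dx
where f(x) = e^{- x}
= - \frac{1 - e^{4}}{e^{\frac{15}{2}}}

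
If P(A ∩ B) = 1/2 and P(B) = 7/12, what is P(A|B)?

P(A|B) = P(A ∩ B) / P(B)
= (1/2) / (7/12)
= 6/7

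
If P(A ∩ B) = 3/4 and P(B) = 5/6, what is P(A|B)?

P(A|B) = P(A ∩ B) / P(B)
= (3/4) / (5/6)
= 9/10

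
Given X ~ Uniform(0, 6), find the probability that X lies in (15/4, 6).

P(15/4 < X < 6) = ∫_{15/4}^{6} f(x) dx
where f(x) = \frac{1}{6}
= \frac{3}{8}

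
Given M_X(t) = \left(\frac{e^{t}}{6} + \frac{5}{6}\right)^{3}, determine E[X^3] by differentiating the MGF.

To find E[X^3], compute M^(3)(0):
M^(1)(t) = \frac{\left(\frac{e^{t}}{6} + \frac{5}{6}\right)^{2} e^{t}}{2}
M^(2)(t) = \frac{\left(\frac{e^{t}}{6} + \frac{5}{6}\right)^{2} e^{t}}{2} + \frac{\left(\frac{e^{t}}{6} + \frac{5}{6}\right) e^{2 t}}{6}
M^(3)(t) = \frac{\left(\frac{e^{t}}{6} + \frac{5}{6}\right)^{2} e^{t}}{2} + \frac{\left(\frac{e^{t}}{6} + \frac{5}{6}\right) e^{2 t}}{2} + \frac{e^{3 t}}{36}
M^(3)(0) = \frac{37}{36}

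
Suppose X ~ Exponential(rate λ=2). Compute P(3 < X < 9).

P(3 < X < 9) = ∫_{3}^{9} f(x) dx
where f(x) = 2 e^{- 2 x}
= - \frac{1 - e^{12}}{e^{18}}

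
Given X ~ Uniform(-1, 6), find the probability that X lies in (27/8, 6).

P(27/8 < X < 6) = ∫_{27/8}^{6} f(x) dx
where f(x) = \frac{1}{7}
= \frac{3}{8}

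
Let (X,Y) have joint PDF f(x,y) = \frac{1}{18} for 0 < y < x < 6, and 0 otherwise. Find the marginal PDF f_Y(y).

f_Y(y) = ∫_y^6 \frac{1}{18} dx = \frac{1}{3} - \frac{y}{18}
for 0 < y < 6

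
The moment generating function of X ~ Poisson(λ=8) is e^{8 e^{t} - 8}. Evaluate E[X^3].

To find E[X^3], compute M^(3)(0):
M^(1)(t) = 8 e^{t} e^{8 e^{t} - 8}
M^(2)(t) = 64 e^{2 t} e^{8 e^{t} - 8} + 8 e^{t} e^{8 e^{t} - 8}
M^(3)(t) = 512 e^{3 t} e^{8 e^{t} - 8} + 192 e^{2 t} e^{8 e^{t} - 8} + 8 e^{t} e^{8 e^{t} - 8}
M^(3)(0) = 712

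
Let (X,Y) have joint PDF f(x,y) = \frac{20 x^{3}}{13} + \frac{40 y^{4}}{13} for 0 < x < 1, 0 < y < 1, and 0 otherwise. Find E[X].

E[X] = ∫_0^1 ∫_0^1 x × f(x,y) dy dx
= ∫_0^1 ∫_0^1 x × (\frac{20 x^{3}}{13} + \frac{40 y^{4}}{13}) dy dx
= \frac{8}{13}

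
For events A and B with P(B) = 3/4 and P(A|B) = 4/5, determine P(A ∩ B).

By definition, P(A|B) = P(A ∩ B) / P(B)
So P(A ∩ B) = P(A|B) × P(B)
= 4/5 × 3/4
= 3/5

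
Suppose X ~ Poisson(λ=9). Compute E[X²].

Using the identity E[X²] = Var(X) + (E[X])²:
E[X] = 9
Var(X) = 9
E[X²] = 9 + (9)²
= 90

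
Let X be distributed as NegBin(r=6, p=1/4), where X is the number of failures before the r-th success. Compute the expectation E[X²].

Using the identity E[X²] = Var(X) + (E[X])²:
E[X] = 18
Var(X) = 72
E[X²] = 72 + (18)²
= 396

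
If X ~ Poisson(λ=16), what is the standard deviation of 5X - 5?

For X ~ Poisson(λ=16):
Var(X) = 16
SD(X) = √(Var(X)) = √(16) = 4
SD(5X - 5) = |5| × SD(X) = 5 × 4 = 20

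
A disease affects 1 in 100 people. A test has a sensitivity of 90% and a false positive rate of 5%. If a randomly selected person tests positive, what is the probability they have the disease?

Let D = the rare event, + = positive/flagged.
P(D) = 1/100
P(+|D) = 90/100 = 9/10
P(+|D') = 5/100 = 1/20
P(+) = P(+|D)P(D) + P(+|D')P(D')
     = \frac{9}{10} × \frac{1}{100} + \frac{1}{20} × \frac{99}{100}
     = \frac{117}{2000}
P(D|+) = P(+|D)P(D)/P(+) = \frac{2}{13}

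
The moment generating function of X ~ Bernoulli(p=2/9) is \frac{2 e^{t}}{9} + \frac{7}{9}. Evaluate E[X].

To find E[X], compute M^(1)(0):
M^(1)(t) = \frac{2 e^{t}}{9}
M^(1)(0) = \frac{2}{9}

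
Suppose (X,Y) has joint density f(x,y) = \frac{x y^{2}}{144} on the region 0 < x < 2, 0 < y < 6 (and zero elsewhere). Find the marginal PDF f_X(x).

f_X(x) = ∫_0^6 f(x,y) dy
= ∫_0^6 \frac{x y^{2}}{144} dy
= \frac{x}{2} for 0 < x < 2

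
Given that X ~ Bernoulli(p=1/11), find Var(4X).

For X ~ Bernoulli(p=1/11):
Var(X) = \frac{10}{121}
Var(4X) = (4)² × Var(X) = 16 × \frac{10}{121} = \frac{160}{121}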